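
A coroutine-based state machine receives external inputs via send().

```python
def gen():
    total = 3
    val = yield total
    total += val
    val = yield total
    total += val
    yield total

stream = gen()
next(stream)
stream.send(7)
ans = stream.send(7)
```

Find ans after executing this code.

Step 1: next() -> yield total=3.
Step 2: send(7) -> val=7, total = 3+7 = 10, yield 10.
Step 3: send(7) -> val=7, total = 10+7 = 17, yield 17.
Therefore ans = 17.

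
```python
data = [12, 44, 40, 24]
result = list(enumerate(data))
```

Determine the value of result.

Step 1: enumerate pairs each element with its index:
  (0, 12)
  (1, 44)
  (2, 40)
  (3, 24)
Therefore result = [(0, 12), (1, 44), (2, 40), (3, 24)].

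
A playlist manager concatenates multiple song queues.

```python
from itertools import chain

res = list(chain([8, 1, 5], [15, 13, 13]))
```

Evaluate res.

Step 1: chain() concatenates iterables: [8, 1, 5] + [15, 13, 13].
Therefore res = [8, 1, 5, 15, 13, 13].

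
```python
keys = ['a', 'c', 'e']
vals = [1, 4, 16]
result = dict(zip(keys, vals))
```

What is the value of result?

Step 1: zip pairs keys with values:
  'a' -> 1
  'c' -> 4
  'e' -> 16
Therefore result = {'a': 1, 'c': 4, 'e': 16}.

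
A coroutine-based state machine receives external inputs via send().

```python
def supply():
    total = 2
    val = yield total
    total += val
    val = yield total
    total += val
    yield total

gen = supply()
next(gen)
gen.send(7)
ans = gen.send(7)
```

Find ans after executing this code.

Step 1: next() -> yield total=2.
Step 2: send(7) -> val=7, total = 2+7 = 9, yield 9.
Step 3: send(7) -> val=7, total = 9+7 = 16, yield 16.
Therefore ans = 16.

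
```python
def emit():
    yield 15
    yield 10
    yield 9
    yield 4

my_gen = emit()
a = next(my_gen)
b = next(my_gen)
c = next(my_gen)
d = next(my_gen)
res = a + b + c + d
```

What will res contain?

Step 1: Create generator and consume all values:
  a = next(my_gen) = 15
  b = next(my_gen) = 10
  c = next(my_gen) = 9
  d = next(my_gen) = 4
Step 2: res = 15 + 10 + 9 + 4 = 38.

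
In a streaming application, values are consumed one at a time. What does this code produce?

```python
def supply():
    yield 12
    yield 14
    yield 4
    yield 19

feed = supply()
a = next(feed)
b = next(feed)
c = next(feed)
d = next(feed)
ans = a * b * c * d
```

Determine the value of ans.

Step 1: Create generator and consume all values:
  a = next(feed) = 12
  b = next(feed) = 14
  c = next(feed) = 4
  d = next(feed) = 19
Step 2: ans = 12 * 14 * 4 * 19 = 12768.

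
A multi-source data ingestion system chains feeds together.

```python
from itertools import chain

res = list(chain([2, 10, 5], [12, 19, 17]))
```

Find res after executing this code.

Step 1: chain() concatenates iterables: [2, 10, 5] + [12, 19, 17].
Therefore res = [2, 10, 5, 12, 19, 17].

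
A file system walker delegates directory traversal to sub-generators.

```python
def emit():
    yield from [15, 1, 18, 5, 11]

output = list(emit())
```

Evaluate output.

Step 1: yield from delegates to the iterable, yielding each element.
Step 2: Collected values: [15, 1, 18, 5, 11].
Therefore output = [15, 1, 18, 5, 11].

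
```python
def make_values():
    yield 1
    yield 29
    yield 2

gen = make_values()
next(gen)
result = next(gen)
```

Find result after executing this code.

Step 1: make_values() creates a generator.
Step 2: next(gen) yields 1 (consumed and discarded).
Step 3: next(gen) yields 29, assigned to result.
Therefore result = 29.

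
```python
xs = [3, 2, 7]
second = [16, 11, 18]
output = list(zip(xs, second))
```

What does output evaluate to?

Step 1: zip pairs elements at same index:
  Index 0: (3, 16)
  Index 1: (2, 11)
  Index 2: (7, 18)
Therefore output = [(3, 16), (2, 11), (7, 18)].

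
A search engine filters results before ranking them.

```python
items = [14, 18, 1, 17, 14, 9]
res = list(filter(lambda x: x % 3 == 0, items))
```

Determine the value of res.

Step 1: Filter elements divisible by 3:
  14 % 3 = 2: removed
  18 % 3 = 0: kept
  1 % 3 = 1: removed
  17 % 3 = 2: removed
  14 % 3 = 2: removed
  9 % 3 = 0: kept
Therefore res = [18, 9].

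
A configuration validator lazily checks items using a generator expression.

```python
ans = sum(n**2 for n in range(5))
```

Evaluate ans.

Step 1: Compute n**2 for each n in range(5):
  n=0: 0**2 = 0
  n=1: 1**2 = 1
  n=2: 2**2 = 4
  n=3: 3**2 = 9
  n=4: 4**2 = 16
Step 2: sum = 0 + 1 + 4 + 9 + 16 = 30.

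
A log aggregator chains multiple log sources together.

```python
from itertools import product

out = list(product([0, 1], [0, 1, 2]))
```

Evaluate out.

Step 1: product([0, 1], [0, 1, 2]) gives all pairs:
  (0, 0)
  (0, 1)
  (0, 2)
  (1, 0)
  (1, 1)
  (1, 2)
Therefore out = [(0, 0), (0, 1), (0, 2), (1, 0), (1, 1), (1, 2)].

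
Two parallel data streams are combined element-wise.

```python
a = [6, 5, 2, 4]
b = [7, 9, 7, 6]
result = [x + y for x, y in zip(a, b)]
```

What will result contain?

Step 1: Add corresponding elements:
  6 + 7 = 13
  5 + 9 = 14
  2 + 7 = 9
  4 + 6 = 10
Therefore result = [13, 14, 9, 10].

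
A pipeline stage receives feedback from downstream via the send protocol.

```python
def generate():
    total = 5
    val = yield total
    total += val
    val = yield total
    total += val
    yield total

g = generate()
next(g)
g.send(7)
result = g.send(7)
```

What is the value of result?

Step 1: next() -> yield total=5.
Step 2: send(7) -> val=7, total = 5+7 = 12, yield 12.
Step 3: send(7) -> val=7, total = 12+7 = 19, yield 19.
Therefore result = 19.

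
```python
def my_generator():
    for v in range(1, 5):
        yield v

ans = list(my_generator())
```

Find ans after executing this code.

Step 1: The generator yields each value from range(1, 5).
Step 2: list() consumes all yields: [1, 2, 3, 4].
Therefore ans = [1, 2, 3, 4].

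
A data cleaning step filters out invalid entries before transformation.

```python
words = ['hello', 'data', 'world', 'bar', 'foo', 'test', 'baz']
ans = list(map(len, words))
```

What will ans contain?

Step 1: Map len() to each word:
  'hello' -> 5
  'data' -> 4
  'world' -> 5
  'bar' -> 3
  'foo' -> 3
  'test' -> 4
  'baz' -> 3
Therefore ans = [5, 4, 5, 3, 3, 4, 3].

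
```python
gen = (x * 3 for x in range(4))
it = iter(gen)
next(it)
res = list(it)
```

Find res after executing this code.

Step 1: Generator produces [0, 3, 6, 9].
Step 2: next(it) consumes first element (0).
Step 3: list(it) collects remaining: [3, 6, 9].
Therefore res = [3, 6, 9].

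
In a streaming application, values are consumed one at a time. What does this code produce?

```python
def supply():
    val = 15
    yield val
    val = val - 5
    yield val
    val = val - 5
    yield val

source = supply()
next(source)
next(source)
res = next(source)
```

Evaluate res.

Step 1: Trace through generator execution:
  Yield 1: val starts at 15, yield 15
  Yield 2: val = 15 - 5 = 10, yield 10
  Yield 3: val = 10 - 5 = 5, yield 5
Step 2: First next() gets 15, second next() gets the second value, third next() yields 5.
Therefore res = 5.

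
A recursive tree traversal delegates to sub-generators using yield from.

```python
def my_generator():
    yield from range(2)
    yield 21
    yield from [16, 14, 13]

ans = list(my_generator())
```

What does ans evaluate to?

Step 1: Trace yields in order:
  yield 0
  yield 1
  yield 21
  yield 16
  yield 14
  yield 13
Therefore ans = [0, 1, 21, 16, 14, 13].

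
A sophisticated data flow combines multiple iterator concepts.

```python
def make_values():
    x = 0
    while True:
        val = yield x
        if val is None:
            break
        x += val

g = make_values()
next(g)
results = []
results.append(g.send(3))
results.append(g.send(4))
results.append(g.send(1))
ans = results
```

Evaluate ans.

Step 1: next(g) -> yield 0.
Step 2: send(3) -> x = 3, yield 3.
Step 3: send(4) -> x = 7, yield 7.
Step 4: send(1) -> x = 8, yield 8.
Therefore ans = [3, 7, 8].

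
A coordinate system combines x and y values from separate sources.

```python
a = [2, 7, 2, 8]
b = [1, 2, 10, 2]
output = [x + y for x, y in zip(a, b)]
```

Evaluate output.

Step 1: Add corresponding elements:
  2 + 1 = 3
  7 + 2 = 9
  2 + 10 = 12
  8 + 2 = 10
Therefore output = [3, 9, 12, 10].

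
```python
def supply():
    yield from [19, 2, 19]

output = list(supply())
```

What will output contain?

Step 1: yield from delegates to the iterable, yielding each element.
Step 2: Collected values: [19, 2, 19].
Therefore output = [19, 2, 19].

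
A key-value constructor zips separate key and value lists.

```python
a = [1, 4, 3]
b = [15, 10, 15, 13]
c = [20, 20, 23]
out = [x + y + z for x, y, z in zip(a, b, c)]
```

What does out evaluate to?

Step 1: zip three lists (truncates to shortest, len=3):
  1 + 15 + 20 = 36
  4 + 10 + 20 = 34
  3 + 15 + 23 = 41
Therefore out = [36, 34, 41].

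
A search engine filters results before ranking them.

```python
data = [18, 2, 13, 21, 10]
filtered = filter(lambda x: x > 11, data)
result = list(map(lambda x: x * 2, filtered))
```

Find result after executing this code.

Step 1: Filter data for elements > 11:
  18: kept
  2: removed
  13: kept
  21: kept
  10: removed
Step 2: Map x * 2 on filtered [18, 13, 21]:
  18 -> 36
  13 -> 26
  21 -> 42
Therefore result = [36, 26, 42].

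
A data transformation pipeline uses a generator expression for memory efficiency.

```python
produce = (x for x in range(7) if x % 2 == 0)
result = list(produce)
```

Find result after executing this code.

Step 1: Filter range(7) keeping only even values:
  x=0: even, included
  x=1: odd, excluded
  x=2: even, included
  x=3: odd, excluded
  x=4: even, included
  x=5: odd, excluded
  x=6: even, included
Therefore result = [0, 2, 4, 6].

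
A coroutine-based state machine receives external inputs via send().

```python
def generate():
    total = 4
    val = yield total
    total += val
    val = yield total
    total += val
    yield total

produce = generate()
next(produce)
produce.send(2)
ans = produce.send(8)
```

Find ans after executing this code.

Step 1: next() -> yield total=4.
Step 2: send(2) -> val=2, total = 4+2 = 6, yield 6.
Step 3: send(8) -> val=8, total = 6+8 = 14, yield 14.
Therefore ans = 14.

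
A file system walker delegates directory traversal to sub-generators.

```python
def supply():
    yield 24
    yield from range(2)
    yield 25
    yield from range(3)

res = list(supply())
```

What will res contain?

Step 1: Trace yields in order:
  yield 24
  yield 0
  yield 1
  yield 25
  yield 0
  yield 1
  yield 2
Therefore res = [24, 0, 1, 25, 0, 1, 2].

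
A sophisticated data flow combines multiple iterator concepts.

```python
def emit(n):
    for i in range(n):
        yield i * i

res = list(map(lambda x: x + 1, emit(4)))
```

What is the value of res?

Step 1: emit(4) yields squares: [0, 1, 4, 9].
Step 2: map adds 1 to each: [1, 2, 5, 10].
Therefore res = [1, 2, 5, 10].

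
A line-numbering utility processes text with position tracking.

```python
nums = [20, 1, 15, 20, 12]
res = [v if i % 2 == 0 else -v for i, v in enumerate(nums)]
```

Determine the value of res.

Step 1: For each (i, v), keep v if i is even, negate if odd:
  i=0 (even): keep 20
  i=1 (odd): negate to -1
  i=2 (even): keep 15
  i=3 (odd): negate to -20
  i=4 (even): keep 12
Therefore res = [20, -1, 15, -20, 12].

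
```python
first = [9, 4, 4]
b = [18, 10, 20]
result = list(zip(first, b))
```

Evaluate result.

Step 1: zip pairs elements at same index:
  Index 0: (9, 18)
  Index 1: (4, 10)
  Index 2: (4, 20)
Therefore result = [(9, 18), (4, 10), (4, 20)].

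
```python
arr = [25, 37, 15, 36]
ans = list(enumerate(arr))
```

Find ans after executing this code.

Step 1: enumerate pairs each element with its index:
  (0, 25)
  (1, 37)
  (2, 15)
  (3, 36)
Therefore ans = [(0, 25), (1, 37), (2, 15), (3, 36)].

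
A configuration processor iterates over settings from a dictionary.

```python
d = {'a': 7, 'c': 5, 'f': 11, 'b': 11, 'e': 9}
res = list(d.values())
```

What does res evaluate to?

Step 1: d.values() returns the dictionary values in insertion order.
Therefore res = [7, 5, 11, 11, 9].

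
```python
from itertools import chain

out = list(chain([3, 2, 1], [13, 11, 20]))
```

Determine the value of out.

Step 1: chain() concatenates iterables: [3, 2, 1] + [13, 11, 20].
Therefore out = [3, 2, 1, 13, 11, 20].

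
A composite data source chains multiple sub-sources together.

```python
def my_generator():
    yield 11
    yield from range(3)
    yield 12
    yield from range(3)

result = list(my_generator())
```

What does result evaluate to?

Step 1: Trace yields in order:
  yield 11
  yield 0
  yield 1
  yield 2
  yield 12
  yield 0
  yield 1
  yield 2
Therefore result = [11, 0, 1, 2, 12, 0, 1, 2].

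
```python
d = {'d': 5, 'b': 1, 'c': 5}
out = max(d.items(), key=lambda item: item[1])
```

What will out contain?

Step 1: Find item with maximum value:
  ('d', 5)
  ('b', 1)
  ('c', 5)
Step 2: Maximum value is 5 at key 'd'.
Therefore out = ('d', 5).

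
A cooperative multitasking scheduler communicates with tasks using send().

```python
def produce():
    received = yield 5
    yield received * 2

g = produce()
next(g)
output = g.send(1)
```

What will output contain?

Step 1: next(g) advances to first yield, producing 5.
Step 2: send(1) resumes, received = 1.
Step 3: yield received * 2 = 1 * 2 = 2.
Therefore output = 2.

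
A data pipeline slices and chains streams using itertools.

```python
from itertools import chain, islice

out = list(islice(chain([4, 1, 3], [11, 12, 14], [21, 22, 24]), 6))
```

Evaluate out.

Step 1: chain([4, 1, 3], [11, 12, 14], [21, 22, 24]) = [4, 1, 3, 11, 12, 14, 21, 22, 24].
Step 2: islice takes first 6 elements: [4, 1, 3, 11, 12, 14].
Therefore out = [4, 1, 3, 11, 12, 14].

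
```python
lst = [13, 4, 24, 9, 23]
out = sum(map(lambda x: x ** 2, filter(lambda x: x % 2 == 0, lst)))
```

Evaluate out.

Step 1: Filter even numbers from [13, 4, 24, 9, 23]: [4, 24]
Step 2: Square each: [16, 576]
Step 3: Sum = 592.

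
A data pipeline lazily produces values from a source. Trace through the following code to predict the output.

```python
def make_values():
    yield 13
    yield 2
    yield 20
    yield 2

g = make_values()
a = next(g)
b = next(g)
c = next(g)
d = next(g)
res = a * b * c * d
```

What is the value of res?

Step 1: Create generator and consume all values:
  a = next(g) = 13
  b = next(g) = 2
  c = next(g) = 20
  d = next(g) = 2
Step 2: res = 13 * 2 * 20 * 2 = 1040.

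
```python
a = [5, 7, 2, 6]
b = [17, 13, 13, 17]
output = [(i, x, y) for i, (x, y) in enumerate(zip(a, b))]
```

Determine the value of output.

Step 1: enumerate(zip(a, b)) gives index with paired elements:
  i=0: (5, 17)
  i=1: (7, 13)
  i=2: (2, 13)
  i=3: (6, 17)
Therefore output = [(0, 5, 17), (1, 7, 13), (2, 2, 13), (3, 6, 17)].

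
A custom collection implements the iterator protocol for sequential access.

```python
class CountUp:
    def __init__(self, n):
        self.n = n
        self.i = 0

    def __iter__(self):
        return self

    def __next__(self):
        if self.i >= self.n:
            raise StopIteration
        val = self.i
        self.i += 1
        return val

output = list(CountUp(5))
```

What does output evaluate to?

Step 1: CountUp(5) creates an iterator counting 0 to 4.
Step 2: list() consumes all values: [0, 1, 2, 3, 4].
Therefore output = [0, 1, 2, 3, 4].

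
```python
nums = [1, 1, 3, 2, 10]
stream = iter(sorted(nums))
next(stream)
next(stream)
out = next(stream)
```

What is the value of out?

Step 1: sorted([1, 1, 3, 2, 10]) = [1, 1, 2, 3, 10].
Step 2: Create iterator and skip 2 elements.
Step 3: next() returns 2.
Therefore out = 2.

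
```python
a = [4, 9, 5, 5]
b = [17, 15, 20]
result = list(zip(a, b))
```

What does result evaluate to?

Step 1: zip stops at shortest (len(a)=4, len(b)=3):
  Index 0: (4, 17)
  Index 1: (9, 15)
  Index 2: (5, 20)
Step 2: Last element of a (5) has no pair, dropped.
Therefore result = [(4, 17), (9, 15), (5, 20)].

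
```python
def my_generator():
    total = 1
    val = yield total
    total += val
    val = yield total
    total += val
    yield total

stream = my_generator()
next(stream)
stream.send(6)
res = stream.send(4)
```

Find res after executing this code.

Step 1: next() -> yield total=1.
Step 2: send(6) -> val=6, total = 1+6 = 7, yield 7.
Step 3: send(4) -> val=4, total = 7+4 = 11, yield 11.
Therefore res = 11.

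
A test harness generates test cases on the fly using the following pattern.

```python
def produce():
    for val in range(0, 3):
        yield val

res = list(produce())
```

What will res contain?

Step 1: The generator yields each value from range(0, 3).
Step 2: list() consumes all yields: [0, 1, 2].
Therefore res = [0, 1, 2].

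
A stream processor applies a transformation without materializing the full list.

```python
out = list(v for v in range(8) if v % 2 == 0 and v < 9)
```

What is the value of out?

Step 1: Filter range(8) where v % 2 == 0 and v < 9:
  v=0: both conditions met, included
  v=1: excluded (1 % 2 != 0)
  v=2: both conditions met, included
  v=3: excluded (3 % 2 != 0)
  v=4: both conditions met, included
  v=5: excluded (5 % 2 != 0)
  v=6: both conditions met, included
  v=7: excluded (7 % 2 != 0)
Therefore out = [0, 2, 4, 6].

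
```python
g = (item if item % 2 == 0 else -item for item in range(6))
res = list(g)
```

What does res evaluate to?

Step 1: For each item in range(6), yield item if even, else -item:
  item=0: even, yield 0
  item=1: odd, yield -1
  item=2: even, yield 2
  item=3: odd, yield -3
  item=4: even, yield 4
  item=5: odd, yield -5
Therefore res = [0, -1, 2, -3, 4, -5].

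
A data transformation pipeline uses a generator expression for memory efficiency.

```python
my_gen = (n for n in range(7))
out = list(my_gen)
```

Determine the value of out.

Step 1: Generator expression iterates range(7): [0, 1, 2, 3, 4, 5, 6].
Step 2: list() collects all values.
Therefore out = [0, 1, 2, 3, 4, 5, 6].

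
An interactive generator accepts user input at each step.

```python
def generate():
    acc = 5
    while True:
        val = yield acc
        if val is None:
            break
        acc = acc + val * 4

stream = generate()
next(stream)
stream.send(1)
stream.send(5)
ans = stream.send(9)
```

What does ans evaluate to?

Step 1: next() -> yield acc=5.
Step 2: send(1) -> val=1, acc = 5 + 1*4 = 9, yield 9.
Step 3: send(5) -> val=5, acc = 9 + 5*4 = 29, yield 29.
Step 4: send(9) -> val=9, acc = 29 + 9*4 = 65, yield 65.
Therefore ans = 65.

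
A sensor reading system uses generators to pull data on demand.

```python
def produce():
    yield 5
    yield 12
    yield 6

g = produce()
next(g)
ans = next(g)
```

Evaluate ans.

Step 1: produce() creates a generator.
Step 2: next(g) yields 5 (consumed and discarded).
Step 3: next(g) yields 12, assigned to ans.
Therefore ans = 12.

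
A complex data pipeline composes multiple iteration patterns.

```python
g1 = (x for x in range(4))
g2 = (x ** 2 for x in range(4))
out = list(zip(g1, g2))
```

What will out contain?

Step 1: g1 produces [0, 1, 2, 3].
Step 2: g2 produces [0, 1, 4, 9].
Step 3: zip pairs them: [(0, 0), (1, 1), (2, 4), (3, 9)].
Therefore out = [(0, 0), (1, 1), (2, 4), (3, 9)].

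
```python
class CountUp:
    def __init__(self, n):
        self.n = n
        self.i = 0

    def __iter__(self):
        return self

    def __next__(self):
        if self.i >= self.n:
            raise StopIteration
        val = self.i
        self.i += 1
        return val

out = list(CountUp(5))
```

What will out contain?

Step 1: CountUp(5) creates an iterator counting 0 to 4.
Step 2: list() consumes all values: [0, 1, 2, 3, 4].
Therefore out = [0, 1, 2, 3, 4].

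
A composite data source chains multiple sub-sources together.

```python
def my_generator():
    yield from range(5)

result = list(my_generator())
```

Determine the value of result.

Step 1: yield from delegates to the iterable, yielding each element.
Step 2: Collected values: [0, 1, 2, 3, 4].
Therefore result = [0, 1, 2, 3, 4].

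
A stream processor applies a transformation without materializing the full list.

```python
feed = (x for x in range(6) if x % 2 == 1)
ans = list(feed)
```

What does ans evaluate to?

Step 1: Filter range(6) keeping only odd values:
  x=0: even, excluded
  x=1: odd, included
  x=2: even, excluded
  x=3: odd, included
  x=4: even, excluded
  x=5: odd, included
Therefore ans = [1, 3, 5].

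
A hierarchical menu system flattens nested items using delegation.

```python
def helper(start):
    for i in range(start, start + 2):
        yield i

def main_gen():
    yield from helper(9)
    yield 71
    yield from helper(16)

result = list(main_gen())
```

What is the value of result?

Step 1: main_gen() delegates to helper(9):
  yield 9
  yield 10
Step 2: yield 71
Step 3: Delegates to helper(16):
  yield 16
  yield 17
Therefore result = [9, 10, 71, 16, 17].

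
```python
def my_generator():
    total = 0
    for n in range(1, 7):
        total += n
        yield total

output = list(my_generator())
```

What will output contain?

Step 1: Generator accumulates running sum:
  n=1: total = 1, yield 1
  n=2: total = 3, yield 3
  n=3: total = 6, yield 6
  n=4: total = 10, yield 10
  n=5: total = 15, yield 15
  n=6: total = 21, yield 21
Therefore output = [1, 3, 6, 10, 15, 21].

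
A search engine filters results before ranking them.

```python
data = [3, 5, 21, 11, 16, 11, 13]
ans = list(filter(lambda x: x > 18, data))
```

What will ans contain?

Step 1: Filter elements > 18:
  3: removed
  5: removed
  21: kept
  11: removed
  16: removed
  11: removed
  13: removed
Therefore ans = [21].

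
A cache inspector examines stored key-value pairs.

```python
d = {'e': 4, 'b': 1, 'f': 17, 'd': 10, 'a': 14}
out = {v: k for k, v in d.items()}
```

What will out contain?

Step 1: Invert dict (swap keys and values):
  'e': 4 -> 4: 'e'
  'b': 1 -> 1: 'b'
  'f': 17 -> 17: 'f'
  'd': 10 -> 10: 'd'
  'a': 14 -> 14: 'a'
Therefore out = {4: 'e', 1: 'b', 17: 'f', 10: 'd', 14: 'a'}.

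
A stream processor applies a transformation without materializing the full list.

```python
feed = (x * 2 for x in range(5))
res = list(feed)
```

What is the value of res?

Step 1: For each x in range(5), compute x*2:
  x=0: 0*2 = 0
  x=1: 1*2 = 2
  x=2: 2*2 = 4
  x=3: 3*2 = 6
  x=4: 4*2 = 8
Therefore res = [0, 2, 4, 6, 8].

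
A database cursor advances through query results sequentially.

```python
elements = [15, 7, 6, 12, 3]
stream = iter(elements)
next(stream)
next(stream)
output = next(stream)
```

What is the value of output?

Step 1: Create iterator over [15, 7, 6, 12, 3].
Step 2: next() consumes 15.
Step 3: next() consumes 7.
Step 4: next() returns 6.
Therefore output = 6.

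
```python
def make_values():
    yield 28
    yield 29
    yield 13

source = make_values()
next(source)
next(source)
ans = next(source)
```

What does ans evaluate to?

Step 1: make_values() creates a generator.
Step 2: next(source) yields 28 (consumed and discarded).
Step 3: next(source) yields 29 (consumed and discarded).
Step 4: next(source) yields 13, assigned to ans.
Therefore ans = 13.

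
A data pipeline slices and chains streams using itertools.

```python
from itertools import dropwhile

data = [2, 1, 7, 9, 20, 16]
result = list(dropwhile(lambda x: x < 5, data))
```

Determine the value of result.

Step 1: dropwhile drops elements while < 5:
  2 < 5: dropped
  1 < 5: dropped
  7: kept (dropping stopped)
Step 2: Remaining elements kept regardless of condition.
Therefore result = [7, 9, 20, 16].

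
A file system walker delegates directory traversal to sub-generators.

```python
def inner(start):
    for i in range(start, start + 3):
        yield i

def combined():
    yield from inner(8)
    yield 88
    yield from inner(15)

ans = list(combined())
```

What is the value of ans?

Step 1: combined() delegates to inner(8):
  yield 8
  yield 9
  yield 10
Step 2: yield 88
Step 3: Delegates to inner(15):
  yield 15
  yield 16
  yield 17
Therefore ans = [8, 9, 10, 88, 15, 16, 17].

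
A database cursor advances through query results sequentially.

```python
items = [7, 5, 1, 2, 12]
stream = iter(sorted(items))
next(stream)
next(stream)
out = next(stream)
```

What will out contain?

Step 1: sorted([7, 5, 1, 2, 12]) = [1, 2, 5, 7, 12].
Step 2: Create iterator and skip 2 elements.
Step 3: next() returns 5.
Therefore out = 5.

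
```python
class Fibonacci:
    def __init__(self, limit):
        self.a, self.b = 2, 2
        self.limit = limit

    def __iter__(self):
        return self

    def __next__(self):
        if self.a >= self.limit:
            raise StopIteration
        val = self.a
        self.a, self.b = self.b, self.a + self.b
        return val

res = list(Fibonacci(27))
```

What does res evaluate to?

Step 1: Fibonacci-like sequence (a=2, b=2) until >= 27:
  Yield 2, then a,b = 2,4
  Yield 2, then a,b = 4,6
  Yield 4, then a,b = 6,10
  Yield 6, then a,b = 10,16
  Yield 10, then a,b = 16,26
  Yield 16, then a,b = 26,42
  Yield 26, then a,b = 42,68
Step 2: 42 >= 27, stop.
Therefore res = [2, 2, 4, 6, 10, 16, 26].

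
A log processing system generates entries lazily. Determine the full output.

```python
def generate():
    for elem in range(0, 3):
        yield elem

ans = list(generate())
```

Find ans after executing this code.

Step 1: The generator yields each value from range(0, 3).
Step 2: list() consumes all yields: [0, 1, 2].
Therefore ans = [0, 1, 2].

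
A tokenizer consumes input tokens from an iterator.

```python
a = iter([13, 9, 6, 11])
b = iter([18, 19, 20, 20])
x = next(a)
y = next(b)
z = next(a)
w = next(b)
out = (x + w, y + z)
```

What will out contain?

Step 1: a iterates [13, 9, 6, 11], b iterates [18, 19, 20, 20].
Step 2: x = next(a) = 13, y = next(b) = 18.
Step 3: z = next(a) = 9, w = next(b) = 19.
Step 4: out = (13 + 19, 18 + 9) = (32, 27).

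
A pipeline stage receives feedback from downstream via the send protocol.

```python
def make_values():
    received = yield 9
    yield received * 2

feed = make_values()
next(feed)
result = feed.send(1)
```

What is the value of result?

Step 1: next(feed) advances to first yield, producing 9.
Step 2: send(1) resumes, received = 1.
Step 3: yield received * 2 = 1 * 2 = 2.
Therefore result = 2.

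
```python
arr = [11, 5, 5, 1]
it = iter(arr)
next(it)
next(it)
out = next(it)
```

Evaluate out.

Step 1: Create iterator over [11, 5, 5, 1].
Step 2: next() consumes 11.
Step 3: next() consumes 5.
Step 4: next() returns 5.
Therefore out = 5.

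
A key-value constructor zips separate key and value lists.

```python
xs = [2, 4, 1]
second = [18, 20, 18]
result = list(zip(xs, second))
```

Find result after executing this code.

Step 1: zip pairs elements at same index:
  Index 0: (2, 18)
  Index 1: (4, 20)
  Index 2: (1, 18)
Therefore result = [(2, 18), (4, 20), (1, 18)].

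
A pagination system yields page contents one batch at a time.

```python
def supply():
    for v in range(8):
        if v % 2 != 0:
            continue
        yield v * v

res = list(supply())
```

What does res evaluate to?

Step 1: Only yield v**2 when v is divisible by 2:
  v=0: 0 % 2 == 0, yield 0**2 = 0
  v=2: 2 % 2 == 0, yield 2**2 = 4
  v=4: 4 % 2 == 0, yield 4**2 = 16
  v=6: 6 % 2 == 0, yield 6**2 = 36
Therefore res = [0, 4, 16, 36].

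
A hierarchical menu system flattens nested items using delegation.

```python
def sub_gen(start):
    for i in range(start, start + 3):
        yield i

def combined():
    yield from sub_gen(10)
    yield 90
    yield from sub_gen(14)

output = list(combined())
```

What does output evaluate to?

Step 1: combined() delegates to sub_gen(10):
  yield 10
  yield 11
  yield 12
Step 2: yield 90
Step 3: Delegates to sub_gen(14):
  yield 14
  yield 15
  yield 16
Therefore output = [10, 11, 12, 90, 14, 15, 16].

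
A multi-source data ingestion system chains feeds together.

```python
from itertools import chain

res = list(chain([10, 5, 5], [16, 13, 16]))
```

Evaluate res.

Step 1: chain() concatenates iterables: [10, 5, 5] + [16, 13, 16].
Therefore res = [10, 5, 5, 16, 13, 16].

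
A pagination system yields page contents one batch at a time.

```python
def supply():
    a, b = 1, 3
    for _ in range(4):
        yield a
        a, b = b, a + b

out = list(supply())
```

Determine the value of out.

Step 1: Fibonacci-like sequence starting with a=1, b=3:
  Iteration 1: yield a=1, then a,b = 3,4
  Iteration 2: yield a=3, then a,b = 4,7
  Iteration 3: yield a=4, then a,b = 7,11
  Iteration 4: yield a=7, then a,b = 11,18
Therefore out = [1, 3, 4, 7].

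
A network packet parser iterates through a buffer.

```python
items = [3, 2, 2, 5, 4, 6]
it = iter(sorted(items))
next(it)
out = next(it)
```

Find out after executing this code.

Step 1: sorted([3, 2, 2, 5, 4, 6]) = [2, 2, 3, 4, 5, 6].
Step 2: Create iterator and skip 1 elements.
Step 3: next() returns 2.
Therefore out = 2.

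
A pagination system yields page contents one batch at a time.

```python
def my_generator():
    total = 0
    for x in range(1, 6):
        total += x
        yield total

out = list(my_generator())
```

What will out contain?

Step 1: Generator accumulates running sum:
  x=1: total = 1, yield 1
  x=2: total = 3, yield 3
  x=3: total = 6, yield 6
  x=4: total = 10, yield 10
  x=5: total = 15, yield 15
Therefore out = [1, 3, 6, 10, 15].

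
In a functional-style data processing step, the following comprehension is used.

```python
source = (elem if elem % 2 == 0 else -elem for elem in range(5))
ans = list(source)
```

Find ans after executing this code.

Step 1: For each elem in range(5), yield elem if even, else -elem:
  elem=0: even, yield 0
  elem=1: odd, yield -1
  elem=2: even, yield 2
  elem=3: odd, yield -3
  elem=4: even, yield 4
Therefore ans = [0, -1, 2, -3, 4].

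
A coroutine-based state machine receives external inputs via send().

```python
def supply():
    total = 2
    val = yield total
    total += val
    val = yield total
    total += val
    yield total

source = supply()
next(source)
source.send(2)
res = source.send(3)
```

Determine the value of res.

Step 1: next() -> yield total=2.
Step 2: send(2) -> val=2, total = 2+2 = 4, yield 4.
Step 3: send(3) -> val=3, total = 4+3 = 7, yield 7.
Therefore res = 7.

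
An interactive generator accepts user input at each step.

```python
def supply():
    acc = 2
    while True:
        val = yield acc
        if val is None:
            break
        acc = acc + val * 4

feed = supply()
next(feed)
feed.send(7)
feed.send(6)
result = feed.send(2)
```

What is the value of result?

Step 1: next() -> yield acc=2.
Step 2: send(7) -> val=7, acc = 2 + 7*4 = 30, yield 30.
Step 3: send(6) -> val=6, acc = 30 + 6*4 = 54, yield 54.
Step 4: send(2) -> val=2, acc = 54 + 2*4 = 62, yield 62.
Therefore result = 62.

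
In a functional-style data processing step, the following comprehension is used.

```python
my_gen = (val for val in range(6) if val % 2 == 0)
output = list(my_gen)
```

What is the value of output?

Step 1: Filter range(6) keeping only even values:
  val=0: even, included
  val=1: odd, excluded
  val=2: even, included
  val=3: odd, excluded
  val=4: even, included
  val=5: odd, excluded
Therefore output = [0, 2, 4].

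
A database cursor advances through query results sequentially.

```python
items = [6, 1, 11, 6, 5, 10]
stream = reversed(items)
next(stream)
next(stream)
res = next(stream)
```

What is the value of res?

Step 1: reversed([6, 1, 11, 6, 5, 10]) gives iterator: [10, 5, 6, 11, 1, 6].
Step 2: First next() = 10, second next() = 5.
Step 3: Third next() = 6.
Therefore res = 6.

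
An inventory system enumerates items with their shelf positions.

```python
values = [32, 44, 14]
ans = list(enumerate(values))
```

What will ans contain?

Step 1: enumerate pairs each element with its index:
  (0, 32)
  (1, 44)
  (2, 14)
Therefore ans = [(0, 32), (1, 44), (2, 14)].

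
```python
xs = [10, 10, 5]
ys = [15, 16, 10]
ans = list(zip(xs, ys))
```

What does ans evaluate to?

Step 1: zip pairs elements at same index:
  Index 0: (10, 15)
  Index 1: (10, 16)
  Index 2: (5, 10)
Therefore ans = [(10, 15), (10, 16), (5, 10)].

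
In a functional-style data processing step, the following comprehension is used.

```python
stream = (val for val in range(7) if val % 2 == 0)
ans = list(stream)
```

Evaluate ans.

Step 1: Filter range(7) keeping only even values:
  val=0: even, included
  val=1: odd, excluded
  val=2: even, included
  val=3: odd, excluded
  val=4: even, included
  val=5: odd, excluded
  val=6: even, included
Therefore ans = [0, 2, 4, 6].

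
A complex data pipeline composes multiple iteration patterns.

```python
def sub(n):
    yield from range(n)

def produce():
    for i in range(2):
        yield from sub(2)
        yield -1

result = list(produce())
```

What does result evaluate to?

Step 1: For each i in range(2):
  i=0: yield from sub(2) -> [0, 1], then yield -1
  i=1: yield from sub(2) -> [0, 1], then yield -1
Therefore result = [0, 1, -1, 0, 1, -1].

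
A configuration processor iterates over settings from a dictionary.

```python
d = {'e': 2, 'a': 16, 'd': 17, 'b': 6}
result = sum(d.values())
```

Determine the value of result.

Step 1: d.values() = [2, 16, 17, 6].
Step 2: sum = 41.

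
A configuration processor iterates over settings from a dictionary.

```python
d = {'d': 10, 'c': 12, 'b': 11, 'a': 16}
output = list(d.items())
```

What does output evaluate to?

Step 1: d.items() returns (key, value) pairs in insertion order.
Therefore output = [('d', 10), ('c', 12), ('b', 11), ('a', 16)].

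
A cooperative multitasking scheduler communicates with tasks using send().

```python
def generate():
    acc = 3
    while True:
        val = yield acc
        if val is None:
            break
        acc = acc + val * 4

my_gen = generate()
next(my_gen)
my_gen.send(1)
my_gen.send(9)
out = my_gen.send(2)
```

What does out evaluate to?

Step 1: next() -> yield acc=3.
Step 2: send(1) -> val=1, acc = 3 + 1*4 = 7, yield 7.
Step 3: send(9) -> val=9, acc = 7 + 9*4 = 43, yield 43.
Step 4: send(2) -> val=2, acc = 43 + 2*4 = 51, yield 51.
Therefore out = 51.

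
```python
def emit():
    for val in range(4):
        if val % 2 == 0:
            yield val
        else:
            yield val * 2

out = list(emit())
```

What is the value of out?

Step 1: For each val in range(4), yield val if even, else val*2:
  val=0 (even): yield 0
  val=1 (odd): yield 1*2 = 2
  val=2 (even): yield 2
  val=3 (odd): yield 3*2 = 6
Therefore out = [0, 2, 2, 6].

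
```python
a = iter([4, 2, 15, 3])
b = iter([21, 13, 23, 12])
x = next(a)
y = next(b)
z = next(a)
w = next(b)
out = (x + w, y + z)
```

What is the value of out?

Step 1: a iterates [4, 2, 15, 3], b iterates [21, 13, 23, 12].
Step 2: x = next(a) = 4, y = next(b) = 21.
Step 3: z = next(a) = 2, w = next(b) = 13.
Step 4: out = (4 + 13, 21 + 2) = (17, 23).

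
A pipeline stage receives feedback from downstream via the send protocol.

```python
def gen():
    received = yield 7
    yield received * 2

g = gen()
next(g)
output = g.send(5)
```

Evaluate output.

Step 1: next(g) advances to first yield, producing 7.
Step 2: send(5) resumes, received = 5.
Step 3: yield received * 2 = 5 * 2 = 10.
Therefore output = 10.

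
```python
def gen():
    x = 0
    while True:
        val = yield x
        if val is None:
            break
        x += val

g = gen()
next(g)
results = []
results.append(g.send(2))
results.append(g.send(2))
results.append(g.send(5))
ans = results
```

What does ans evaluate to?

Step 1: next(g) -> yield 0.
Step 2: send(2) -> x = 2, yield 2.
Step 3: send(2) -> x = 4, yield 4.
Step 4: send(5) -> x = 9, yield 9.
Therefore ans = [2, 4, 9].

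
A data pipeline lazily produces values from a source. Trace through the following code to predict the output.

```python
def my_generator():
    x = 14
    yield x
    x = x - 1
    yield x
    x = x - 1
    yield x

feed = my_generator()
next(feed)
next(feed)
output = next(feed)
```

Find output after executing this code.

Step 1: Trace through generator execution:
  Yield 1: x starts at 14, yield 14
  Yield 2: x = 14 - 1 = 13, yield 13
  Yield 3: x = 13 - 1 = 12, yield 12
Step 2: First next() gets 14, second next() gets the second value, third next() yields 12.
Therefore output = 12.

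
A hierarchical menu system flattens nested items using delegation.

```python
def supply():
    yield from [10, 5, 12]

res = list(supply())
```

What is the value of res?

Step 1: yield from delegates to the iterable, yielding each element.
Step 2: Collected values: [10, 5, 12].
Therefore res = [10, 5, 12].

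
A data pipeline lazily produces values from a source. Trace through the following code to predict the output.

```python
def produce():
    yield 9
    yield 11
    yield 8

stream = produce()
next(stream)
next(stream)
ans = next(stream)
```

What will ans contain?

Step 1: produce() creates a generator.
Step 2: next(stream) yields 9 (consumed and discarded).
Step 3: next(stream) yields 11 (consumed and discarded).
Step 4: next(stream) yields 8, assigned to ans.
Therefore ans = 8.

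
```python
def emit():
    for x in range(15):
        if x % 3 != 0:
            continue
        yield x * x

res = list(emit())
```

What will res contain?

Step 1: Only yield x**2 when x is divisible by 3:
  x=0: 0 % 3 == 0, yield 0**2 = 0
  x=3: 3 % 3 == 0, yield 3**2 = 9
  x=6: 6 % 3 == 0, yield 6**2 = 36
  x=9: 9 % 3 == 0, yield 9**2 = 81
  x=12: 12 % 3 == 0, yield 12**2 = 144
Therefore res = [0, 9, 36, 81, 144].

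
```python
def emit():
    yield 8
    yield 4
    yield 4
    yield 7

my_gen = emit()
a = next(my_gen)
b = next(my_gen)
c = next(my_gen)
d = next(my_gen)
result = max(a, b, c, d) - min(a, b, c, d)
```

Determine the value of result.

Step 1: Create generator and consume all values:
  a = next(my_gen) = 8
  b = next(my_gen) = 4
  c = next(my_gen) = 4
  d = next(my_gen) = 7
Step 2: max = 8, min = 4, result = 8 - 4 = 4.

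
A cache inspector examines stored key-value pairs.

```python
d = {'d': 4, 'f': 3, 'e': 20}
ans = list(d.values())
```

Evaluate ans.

Step 1: d.values() returns the dictionary values in insertion order.
Therefore ans = [4, 3, 20].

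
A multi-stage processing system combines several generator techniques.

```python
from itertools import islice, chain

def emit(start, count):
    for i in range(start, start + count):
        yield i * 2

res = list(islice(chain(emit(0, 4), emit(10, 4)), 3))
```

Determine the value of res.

Step 1: emit(0, 4) yields [0, 2, 4, 6].
Step 2: emit(10, 4) yields [20, 22, 24, 26].
Step 3: chain concatenates: [0, 2, 4, 6, 20, 22, 24, 26].
Step 4: islice takes first 3: [0, 2, 4].
Therefore res = [0, 2, 4].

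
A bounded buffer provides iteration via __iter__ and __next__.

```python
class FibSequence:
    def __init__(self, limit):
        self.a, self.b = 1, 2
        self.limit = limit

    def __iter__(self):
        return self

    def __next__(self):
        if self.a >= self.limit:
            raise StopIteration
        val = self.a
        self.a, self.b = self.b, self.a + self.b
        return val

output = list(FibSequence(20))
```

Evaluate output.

Step 1: Fibonacci-like sequence (a=1, b=2) until >= 20:
  Yield 1, then a,b = 2,3
  Yield 2, then a,b = 3,5
  Yield 3, then a,b = 5,8
  Yield 5, then a,b = 8,13
  Yield 8, then a,b = 13,21
  Yield 13, then a,b = 21,34
Step 2: 21 >= 20, stop.
Therefore output = [1, 2, 3, 5, 8, 13].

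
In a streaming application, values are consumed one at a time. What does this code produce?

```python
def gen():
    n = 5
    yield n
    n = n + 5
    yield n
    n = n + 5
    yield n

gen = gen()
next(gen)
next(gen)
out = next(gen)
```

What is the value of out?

Step 1: Trace through generator execution:
  Yield 1: n starts at 5, yield 5
  Yield 2: n = 5 + 5 = 10, yield 10
  Yield 3: n = 10 + 5 = 15, yield 15
Step 2: First next() gets 5, second next() gets the second value, third next() yields 15.
Therefore out = 15.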